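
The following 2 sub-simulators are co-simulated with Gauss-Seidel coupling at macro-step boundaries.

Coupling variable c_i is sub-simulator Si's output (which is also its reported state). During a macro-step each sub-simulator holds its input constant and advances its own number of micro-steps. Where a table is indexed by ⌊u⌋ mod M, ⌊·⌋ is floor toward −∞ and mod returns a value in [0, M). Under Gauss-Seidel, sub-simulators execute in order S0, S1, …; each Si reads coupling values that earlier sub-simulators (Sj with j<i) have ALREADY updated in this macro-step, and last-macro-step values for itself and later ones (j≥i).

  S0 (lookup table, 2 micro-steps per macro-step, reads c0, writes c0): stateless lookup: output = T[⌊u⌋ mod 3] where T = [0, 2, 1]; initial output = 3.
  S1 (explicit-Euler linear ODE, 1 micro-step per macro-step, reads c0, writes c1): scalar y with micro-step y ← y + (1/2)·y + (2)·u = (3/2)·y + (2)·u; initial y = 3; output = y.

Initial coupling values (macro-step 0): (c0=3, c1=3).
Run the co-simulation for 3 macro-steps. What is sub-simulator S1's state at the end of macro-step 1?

S1 state at macro-step 1 = 9/2

macro 1: S0 reads c0=3 → after 2×micro: 0; S1 reads c0=0 → after 1×micro: 9/2 ⇒ (c0=0, c1=9/2)
macro 2: S0 reads c0=0 → after 2×micro: 0; S1 reads c0=0 → after 1×micro: 27/4 ⇒ (c0=0, c1=27/4)
macro 3: S0 reads c0=0 → after 2×micro: 0; S1 reads c0=0 → after 1×micro: 81/8 ⇒ (c0=0, c1=81/8)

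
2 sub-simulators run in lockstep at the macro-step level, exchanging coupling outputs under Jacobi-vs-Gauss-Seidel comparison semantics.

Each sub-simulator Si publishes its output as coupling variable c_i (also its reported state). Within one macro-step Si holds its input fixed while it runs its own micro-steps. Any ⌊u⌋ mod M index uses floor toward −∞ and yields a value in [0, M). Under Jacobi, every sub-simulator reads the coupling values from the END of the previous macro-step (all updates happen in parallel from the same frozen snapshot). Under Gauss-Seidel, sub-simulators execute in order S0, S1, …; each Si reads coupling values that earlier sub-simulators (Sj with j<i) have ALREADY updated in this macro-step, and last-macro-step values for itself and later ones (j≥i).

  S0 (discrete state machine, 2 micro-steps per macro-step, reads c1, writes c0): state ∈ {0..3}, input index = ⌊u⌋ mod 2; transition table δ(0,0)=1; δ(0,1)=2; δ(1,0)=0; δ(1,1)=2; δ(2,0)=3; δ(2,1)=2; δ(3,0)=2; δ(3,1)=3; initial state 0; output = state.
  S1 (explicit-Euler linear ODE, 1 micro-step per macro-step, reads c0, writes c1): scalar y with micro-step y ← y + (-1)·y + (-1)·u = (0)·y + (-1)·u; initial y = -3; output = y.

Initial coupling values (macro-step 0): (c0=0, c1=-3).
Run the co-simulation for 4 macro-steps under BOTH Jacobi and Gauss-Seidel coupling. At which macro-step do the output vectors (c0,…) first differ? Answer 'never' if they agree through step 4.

[Jacobi] macro 1: S0 reads c1=-3 → after 2×micro: 2; S1 reads c0=0 → after 1×micro: 0 ⇒ (c0=2, c1=0)
[Jacobi] macro 2: S0 reads c1=0 → after 2×micro: 2; S1 reads c0=2 → after 1×micro: -2 ⇒ (c0=2, c1=-2)
[Jacobi] macro 3: S0 reads c1=-2 → after 2×micro: 2; S1 reads c0=2 → after 1×micro: -2 ⇒ (c0=2, c1=-2)
[Jacobi] macro 4: S0 reads c1=-2 → after 2×micro: 2; S1 reads c0=2 → after 1×micro: -2 ⇒ (c0=2, c1=-2)
[Gauss-Seidel] macro 1: S0 reads c1=-3 → after 2×micro: 2; S1 reads c0=2 → after 1×micro: -2 ⇒ (c0=2, c1=-2)
[Gauss-Seidel] macro 2: S0 reads c1=-2 → after 2×micro: 2; S1 reads c0=2 → after 1×micro: -2 ⇒ (c0=2, c1=-2)
[Gauss-Seidel] macro 3: S0 reads c1=-2 → after 2×micro: 2; S1 reads c0=2 → after 1×micro: -2 ⇒ (c0=2, c1=-2)
[Gauss-Seidel] macro 4: S0 reads c1=-2 → after 2×micro: 2; S1 reads c0=2 → after 1×micro: -2 ⇒ (c0=2, c1=-2)

first divergence at macro-step: 1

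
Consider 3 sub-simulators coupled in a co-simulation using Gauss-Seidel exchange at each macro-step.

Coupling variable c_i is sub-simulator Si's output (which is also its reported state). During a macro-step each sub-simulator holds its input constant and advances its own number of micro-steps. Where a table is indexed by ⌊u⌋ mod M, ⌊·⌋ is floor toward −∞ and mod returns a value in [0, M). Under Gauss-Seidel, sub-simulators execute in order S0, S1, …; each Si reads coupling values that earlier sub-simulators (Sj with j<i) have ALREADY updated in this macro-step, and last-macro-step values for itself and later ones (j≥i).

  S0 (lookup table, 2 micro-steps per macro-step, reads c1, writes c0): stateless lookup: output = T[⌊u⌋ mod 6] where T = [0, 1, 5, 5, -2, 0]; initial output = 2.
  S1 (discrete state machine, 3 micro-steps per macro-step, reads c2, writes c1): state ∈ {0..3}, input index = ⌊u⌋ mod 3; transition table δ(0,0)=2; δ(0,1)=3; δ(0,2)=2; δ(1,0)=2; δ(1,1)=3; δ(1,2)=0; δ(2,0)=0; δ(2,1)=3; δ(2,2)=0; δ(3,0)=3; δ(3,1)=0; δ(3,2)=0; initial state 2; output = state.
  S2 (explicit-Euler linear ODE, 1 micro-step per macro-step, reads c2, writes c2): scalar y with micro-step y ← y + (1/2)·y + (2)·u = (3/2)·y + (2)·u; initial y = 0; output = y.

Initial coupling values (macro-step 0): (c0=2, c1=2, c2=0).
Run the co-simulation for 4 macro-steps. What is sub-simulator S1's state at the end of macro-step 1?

S1 state at macro-step 1 = 0

macro 1: S0 reads c1=2 → after 2×micro: 5; S1 reads c2=0 → after 3×micro: 0; S2 reads c2=0 → after 1×micro: 0 ⇒ (c0=5, c1=0, c2=0)
macro 2: S0 reads c1=0 → after 2×micro: 0; S1 reads c2=0 → after 3×micro: 2; S2 reads c2=0 → after 1×micro: 0 ⇒ (c0=0, c1=2, c2=0)
macro 3: S0 reads c1=2 → after 2×micro: 5; S1 reads c2=0 → after 3×micro: 0; S2 reads c2=0 → after 1×micro: 0 ⇒ (c0=5, c1=0, c2=0)
macro 4: S0 reads c1=0 → after 2×micro: 0; S1 reads c2=0 → after 3×micro: 2; S2 reads c2=0 → after 1×micro: 0 ⇒ (c0=0, c1=2, c2=0)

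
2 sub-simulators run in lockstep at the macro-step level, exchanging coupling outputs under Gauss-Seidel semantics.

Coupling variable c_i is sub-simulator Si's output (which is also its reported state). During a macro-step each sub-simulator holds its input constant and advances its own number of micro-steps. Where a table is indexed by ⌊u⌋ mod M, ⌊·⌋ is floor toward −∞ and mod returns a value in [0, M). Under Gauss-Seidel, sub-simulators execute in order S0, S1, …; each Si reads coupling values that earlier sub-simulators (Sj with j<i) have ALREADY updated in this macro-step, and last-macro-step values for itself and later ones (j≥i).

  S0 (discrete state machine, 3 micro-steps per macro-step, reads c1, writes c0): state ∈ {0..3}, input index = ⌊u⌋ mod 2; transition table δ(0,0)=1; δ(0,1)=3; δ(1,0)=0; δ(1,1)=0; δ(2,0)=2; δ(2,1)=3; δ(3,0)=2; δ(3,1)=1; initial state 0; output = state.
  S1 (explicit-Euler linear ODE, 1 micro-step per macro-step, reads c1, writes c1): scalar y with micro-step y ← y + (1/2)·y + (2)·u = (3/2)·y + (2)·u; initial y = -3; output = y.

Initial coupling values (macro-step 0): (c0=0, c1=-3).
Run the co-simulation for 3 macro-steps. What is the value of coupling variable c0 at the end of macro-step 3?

macro 1: S0 reads c1=-3 → after 3×micro: 0; S1 reads c1=-3 → after 1×micro: -21/2 ⇒ (c0=0, c1=-21/2)
macro 2: S0 reads c1=-21/2 → after 3×micro: 0; S1 reads c1=-21/2 → after 1×micro: -147/4 ⇒ (c0=0, c1=-147/4)
macro 3: S0 reads c1=-147/4 → after 3×micro: 0; S1 reads c1=-147/4 → after 1×micro: -1029/8 ⇒ (c0=0, c1=-1029/8)

c0 at macro-step 3 = 0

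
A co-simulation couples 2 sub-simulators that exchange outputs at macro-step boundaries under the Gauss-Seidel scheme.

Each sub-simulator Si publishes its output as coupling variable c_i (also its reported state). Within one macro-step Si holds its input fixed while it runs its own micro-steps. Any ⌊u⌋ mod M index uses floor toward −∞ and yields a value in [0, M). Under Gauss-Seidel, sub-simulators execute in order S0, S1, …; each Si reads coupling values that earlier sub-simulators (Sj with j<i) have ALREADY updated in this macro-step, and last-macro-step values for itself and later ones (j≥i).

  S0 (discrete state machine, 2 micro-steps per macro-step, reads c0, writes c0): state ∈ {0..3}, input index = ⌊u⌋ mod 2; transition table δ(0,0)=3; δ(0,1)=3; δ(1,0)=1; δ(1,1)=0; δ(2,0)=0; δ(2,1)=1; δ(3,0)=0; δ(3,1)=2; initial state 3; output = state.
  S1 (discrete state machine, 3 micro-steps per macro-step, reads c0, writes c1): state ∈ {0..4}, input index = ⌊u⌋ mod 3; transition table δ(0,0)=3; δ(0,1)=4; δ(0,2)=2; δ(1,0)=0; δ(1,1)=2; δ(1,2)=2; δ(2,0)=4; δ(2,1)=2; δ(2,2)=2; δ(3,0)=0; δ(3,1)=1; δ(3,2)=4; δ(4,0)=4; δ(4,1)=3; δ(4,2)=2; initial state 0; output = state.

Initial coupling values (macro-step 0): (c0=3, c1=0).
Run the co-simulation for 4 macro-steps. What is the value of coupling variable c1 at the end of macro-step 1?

macro 1: S0 reads c0=3 → after 2×micro: 1; S1 reads c0=1 → after 3×micro: 1 ⇒ (c0=1, c1=1)
macro 2: S0 reads c0=1 → after 2×micro: 3; S1 reads c0=3 → after 3×micro: 0 ⇒ (c0=3, c1=0)
macro 3: S0 reads c0=3 → after 2×micro: 1; S1 reads c0=1 → after 3×micro: 1 ⇒ (c0=1, c1=1)
macro 4: S0 reads c0=1 → after 2×micro: 3; S1 reads c0=3 → after 3×micro: 0 ⇒ (c0=3, c1=0)

c1 at macro-step 1 = 1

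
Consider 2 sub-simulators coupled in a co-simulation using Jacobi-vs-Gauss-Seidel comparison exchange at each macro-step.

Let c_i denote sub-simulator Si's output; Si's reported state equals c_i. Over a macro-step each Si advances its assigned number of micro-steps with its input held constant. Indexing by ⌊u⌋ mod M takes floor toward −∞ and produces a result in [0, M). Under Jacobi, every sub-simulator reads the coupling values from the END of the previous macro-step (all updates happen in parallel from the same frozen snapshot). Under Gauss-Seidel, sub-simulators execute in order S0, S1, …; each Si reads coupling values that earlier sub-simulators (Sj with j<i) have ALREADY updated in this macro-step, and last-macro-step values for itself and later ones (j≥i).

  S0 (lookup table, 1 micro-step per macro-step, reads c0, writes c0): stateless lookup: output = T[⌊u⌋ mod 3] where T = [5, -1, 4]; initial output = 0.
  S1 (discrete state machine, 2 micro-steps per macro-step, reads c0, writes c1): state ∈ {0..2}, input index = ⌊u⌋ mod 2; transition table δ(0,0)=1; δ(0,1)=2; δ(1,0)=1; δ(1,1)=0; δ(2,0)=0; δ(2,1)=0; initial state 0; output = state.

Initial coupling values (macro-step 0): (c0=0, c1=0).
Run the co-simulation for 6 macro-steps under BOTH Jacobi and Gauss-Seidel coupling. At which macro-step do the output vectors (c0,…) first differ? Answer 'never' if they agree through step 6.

first divergence at macro-step: 1

[Jacobi] macro 1: S0 reads c0=0 → after 1×micro: 5; S1 reads c0=0 → after 2×micro: 1 ⇒ (c0=5, c1=1)
[Jacobi] macro 2: S0 reads c0=5 → after 1×micro: 4; S1 reads c0=5 → after 2×micro: 2 ⇒ (c0=4, c1=2)
[Jacobi] macro 3: S0 reads c0=4 → after 1×micro: -1; S1 reads c0=4 → after 2×micro: 1 ⇒ (c0=-1, c1=1)
[Jacobi] macro 4: S0 reads c0=-1 → after 1×micro: 4; S1 reads c0=-1 → after 2×micro: 2 ⇒ (c0=4, c1=2)
[Jacobi] macro 5: S0 reads c0=4 → after 1×micro: -1; S1 reads c0=4 → after 2×micro: 1 ⇒ (c0=-1, c1=1)
[Jacobi] macro 6: S0 reads c0=-1 → after 1×micro: 4; S1 reads c0=-1 → after 2×micro: 2 ⇒ (c0=4, c1=2)
[Gauss-Seidel] macro 1: S0 reads c0=0 → after 1×micro: 5; S1 reads c0=5 → after 2×micro: 0 ⇒ (c0=5, c1=0)
[Gauss-Seidel] macro 2: S0 reads c0=5 → after 1×micro: 4; S1 reads c0=4 → after 2×micro: 1 ⇒ (c0=4, c1=1)
[Gauss-Seidel] macro 3: S0 reads c0=4 → after 1×micro: -1; S1 reads c0=-1 → after 2×micro: 2 ⇒ (c0=-1, c1=2)
[Gauss-Seidel] macro 4: S0 reads c0=-1 → after 1×micro: 4; S1 reads c0=4 → after 2×micro: 1 ⇒ (c0=4, c1=1)
[Gauss-Seidel] macro 5: S0 reads c0=4 → after 1×micro: -1; S1 reads c0=-1 → after 2×micro: 2 ⇒ (c0=-1, c1=2)
[Gauss-Seidel] macro 6: S0 reads c0=-1 → after 1×micro: 4; S1 reads c0=4 → after 2×micro: 1 ⇒ (c0=4, c1=1)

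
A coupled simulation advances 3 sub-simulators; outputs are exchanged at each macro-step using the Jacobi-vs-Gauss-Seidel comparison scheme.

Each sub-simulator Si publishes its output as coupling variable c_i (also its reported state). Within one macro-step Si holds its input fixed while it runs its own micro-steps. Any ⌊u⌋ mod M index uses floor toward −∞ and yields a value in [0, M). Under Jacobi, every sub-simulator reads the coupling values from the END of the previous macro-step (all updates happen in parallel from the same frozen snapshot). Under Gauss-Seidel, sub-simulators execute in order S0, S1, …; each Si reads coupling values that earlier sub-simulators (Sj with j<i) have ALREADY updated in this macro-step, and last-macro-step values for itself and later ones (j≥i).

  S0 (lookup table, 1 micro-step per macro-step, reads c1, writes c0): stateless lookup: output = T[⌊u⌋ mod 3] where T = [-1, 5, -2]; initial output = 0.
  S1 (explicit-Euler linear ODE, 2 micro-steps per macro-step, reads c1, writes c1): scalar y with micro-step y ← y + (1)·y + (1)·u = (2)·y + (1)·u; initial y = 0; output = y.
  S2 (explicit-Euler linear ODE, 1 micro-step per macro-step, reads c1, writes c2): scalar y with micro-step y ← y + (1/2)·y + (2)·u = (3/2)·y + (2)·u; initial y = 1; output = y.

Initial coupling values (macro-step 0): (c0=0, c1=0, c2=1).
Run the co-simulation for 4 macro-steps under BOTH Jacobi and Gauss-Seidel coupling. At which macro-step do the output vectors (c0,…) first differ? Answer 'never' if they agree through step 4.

first divergence at macro-step: never

[Jacobi] macro 1: S0 reads c1=0 → after 1×micro: -1; S1 reads c1=0 → after 2×micro: 0; S2 reads c1=0 → after 1×micro: 3/2 ⇒ (c0=-1, c1=0, c2=3/2)
[Jacobi] macro 2: S0 reads c1=0 → after 1×micro: -1; S1 reads c1=0 → after 2×micro: 0; S2 reads c1=0 → after 1×micro: 9/4 ⇒ (c0=-1, c1=0, c2=9/4)
[Jacobi] macro 3: S0 reads c1=0 → after 1×micro: -1; S1 reads c1=0 → after 2×micro: 0; S2 reads c1=0 → after 1×micro: 27/8 ⇒ (c0=-1, c1=0, c2=27/8)
[Jacobi] macro 4: S0 reads c1=0 → after 1×micro: -1; S1 reads c1=0 → after 2×micro: 0; S2 reads c1=0 → after 1×micro: 81/16 ⇒ (c0=-1, c1=0, c2=81/16)
[Gauss-Seidel] macro 1: S0 reads c1=0 → after 1×micro: -1; S1 reads c1=0 → after 2×micro: 0; S2 reads c1=0 → after 1×micro: 3/2 ⇒ (c0=-1, c1=0, c2=3/2)
[Gauss-Seidel] macro 2: S0 reads c1=0 → after 1×micro: -1; S1 reads c1=0 → after 2×micro: 0; S2 reads c1=0 → after 1×micro: 9/4 ⇒ (c0=-1, c1=0, c2=9/4)
[Gauss-Seidel] macro 3: S0 reads c1=0 → after 1×micro: -1; S1 reads c1=0 → after 2×micro: 0; S2 reads c1=0 → after 1×micro: 27/8 ⇒ (c0=-1, c1=0, c2=27/8)
[Gauss-Seidel] macro 4: S0 reads c1=0 → after 1×micro: -1; S1 reads c1=0 → after 2×micro: 0; S2 reads c1=0 → after 1×micro: 81/16 ⇒ (c0=-1, c1=0, c2=81/16)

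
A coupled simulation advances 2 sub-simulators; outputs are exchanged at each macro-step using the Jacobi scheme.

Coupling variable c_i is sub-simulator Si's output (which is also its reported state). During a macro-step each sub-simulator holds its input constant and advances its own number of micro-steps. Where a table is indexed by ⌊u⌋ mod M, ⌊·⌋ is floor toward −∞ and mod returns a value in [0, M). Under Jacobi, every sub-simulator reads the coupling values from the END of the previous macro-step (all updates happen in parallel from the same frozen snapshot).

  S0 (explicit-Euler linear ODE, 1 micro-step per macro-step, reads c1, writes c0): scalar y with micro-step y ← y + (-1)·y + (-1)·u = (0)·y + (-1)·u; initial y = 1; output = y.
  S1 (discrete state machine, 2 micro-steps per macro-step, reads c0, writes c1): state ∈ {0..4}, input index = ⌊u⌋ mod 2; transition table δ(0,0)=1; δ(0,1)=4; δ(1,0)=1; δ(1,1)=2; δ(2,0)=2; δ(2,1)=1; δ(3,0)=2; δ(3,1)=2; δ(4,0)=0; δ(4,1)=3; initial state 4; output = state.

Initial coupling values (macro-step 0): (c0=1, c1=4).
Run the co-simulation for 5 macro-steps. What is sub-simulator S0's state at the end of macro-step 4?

macro 1: S0 reads c1=4 → after 1×micro: -4; S1 reads c0=1 → after 2×micro: 2 ⇒ (c0=-4, c1=2)
macro 2: S0 reads c1=2 → after 1×micro: -2; S1 reads c0=-4 → after 2×micro: 2 ⇒ (c0=-2, c1=2)
macro 3: S0 reads c1=2 → after 1×micro: -2; S1 reads c0=-2 → after 2×micro: 2 ⇒ (c0=-2, c1=2)
macro 4: S0 reads c1=2 → after 1×micro: -2; S1 reads c0=-2 → after 2×micro: 2 ⇒ (c0=-2, c1=2)
macro 5: S0 reads c1=2 → after 1×micro: -2; S1 reads c0=-2 → after 2×micro: 2 ⇒ (c0=-2, c1=2)

S0 state at macro-step 4 = -2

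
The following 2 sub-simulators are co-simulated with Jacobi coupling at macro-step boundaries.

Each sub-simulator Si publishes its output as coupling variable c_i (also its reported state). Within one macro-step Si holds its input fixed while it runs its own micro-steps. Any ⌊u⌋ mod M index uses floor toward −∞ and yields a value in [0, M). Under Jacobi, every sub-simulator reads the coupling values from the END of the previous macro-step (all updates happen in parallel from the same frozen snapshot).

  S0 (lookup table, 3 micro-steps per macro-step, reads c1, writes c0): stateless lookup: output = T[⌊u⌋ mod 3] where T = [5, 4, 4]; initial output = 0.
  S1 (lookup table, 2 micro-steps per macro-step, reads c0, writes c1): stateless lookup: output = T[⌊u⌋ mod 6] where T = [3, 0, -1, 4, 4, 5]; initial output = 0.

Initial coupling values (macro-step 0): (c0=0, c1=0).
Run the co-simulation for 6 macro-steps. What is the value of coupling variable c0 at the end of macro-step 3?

c0 at macro-step 3 = 4

macro 1: S0 reads c1=0 → after 3×micro: 5; S1 reads c0=0 → after 2×micro: 3 ⇒ (c0=5, c1=3)
macro 2: S0 reads c1=3 → after 3×micro: 5; S1 reads c0=5 → after 2×micro: 5 ⇒ (c0=5, c1=5)
macro 3: S0 reads c1=5 → after 3×micro: 4; S1 reads c0=5 → after 2×micro: 5 ⇒ (c0=4, c1=5)
macro 4: S0 reads c1=5 → after 3×micro: 4; S1 reads c0=4 → after 2×micro: 4 ⇒ (c0=4, c1=4)
macro 5: S0 reads c1=4 → after 3×micro: 4; S1 reads c0=4 → after 2×micro: 4 ⇒ (c0=4, c1=4)
macro 6: S0 reads c1=4 → after 3×micro: 4; S1 reads c0=4 → after 2×micro: 4 ⇒ (c0=4, c1=4)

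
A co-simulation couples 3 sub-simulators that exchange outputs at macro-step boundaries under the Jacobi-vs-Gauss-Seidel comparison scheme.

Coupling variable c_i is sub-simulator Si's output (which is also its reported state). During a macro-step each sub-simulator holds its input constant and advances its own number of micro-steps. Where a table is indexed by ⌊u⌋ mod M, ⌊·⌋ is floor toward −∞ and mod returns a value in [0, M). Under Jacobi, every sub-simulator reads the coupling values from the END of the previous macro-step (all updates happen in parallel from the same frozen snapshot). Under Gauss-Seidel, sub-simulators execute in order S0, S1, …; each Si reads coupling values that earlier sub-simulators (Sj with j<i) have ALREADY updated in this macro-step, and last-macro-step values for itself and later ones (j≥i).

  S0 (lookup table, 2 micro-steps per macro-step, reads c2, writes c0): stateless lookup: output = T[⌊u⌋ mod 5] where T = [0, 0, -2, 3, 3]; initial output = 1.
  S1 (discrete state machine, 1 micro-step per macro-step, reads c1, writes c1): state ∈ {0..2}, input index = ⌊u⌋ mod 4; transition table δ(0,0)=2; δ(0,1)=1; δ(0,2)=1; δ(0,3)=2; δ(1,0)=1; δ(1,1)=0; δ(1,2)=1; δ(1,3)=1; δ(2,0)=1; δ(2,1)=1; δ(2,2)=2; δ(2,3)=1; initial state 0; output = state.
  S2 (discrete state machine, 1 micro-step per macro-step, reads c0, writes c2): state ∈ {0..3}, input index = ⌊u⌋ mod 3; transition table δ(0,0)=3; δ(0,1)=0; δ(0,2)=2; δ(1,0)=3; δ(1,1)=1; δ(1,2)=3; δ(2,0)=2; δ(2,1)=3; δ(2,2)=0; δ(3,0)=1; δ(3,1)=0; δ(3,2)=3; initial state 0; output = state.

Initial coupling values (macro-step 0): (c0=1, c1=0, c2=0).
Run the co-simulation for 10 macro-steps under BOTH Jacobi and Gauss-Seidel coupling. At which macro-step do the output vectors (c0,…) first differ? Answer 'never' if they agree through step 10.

[Jacobi] macro 1: S0 reads c2=0 → after 2×micro: 0; S1 reads c1=0 → after 1×micro: 2; S2 reads c0=1 → after 1×micro: 0 ⇒ (c0=0, c1=2, c2=0)
[Jacobi] macro 2: S0 reads c2=0 → after 2×micro: 0; S1 reads c1=2 → after 1×micro: 2; S2 reads c0=0 → after 1×micro: 3 ⇒ (c0=0, c1=2, c2=3)
[Jacobi] macro 3: S0 reads c2=3 → after 2×micro: 3; S1 reads c1=2 → after 1×micro: 2; S2 reads c0=0 → after 1×micro: 1 ⇒ (c0=3, c1=2, c2=1)
[Jacobi] macro 4: S0 reads c2=1 → after 2×micro: 0; S1 reads c1=2 → after 1×micro: 2; S2 reads c0=3 → after 1×micro: 3 ⇒ (c0=0, c1=2, c2=3)
[Jacobi] macro 5: S0 reads c2=3 → after 2×micro: 3; S1 reads c1=2 → after 1×micro: 2; S2 reads c0=0 → after 1×micro: 1 ⇒ (c0=3, c1=2, c2=1)
[Jacobi] macro 6: S0 reads c2=1 → after 2×micro: 0; S1 reads c1=2 → after 1×micro: 2; S2 reads c0=3 → after 1×micro: 3 ⇒ (c0=0, c1=2, c2=3)
[Jacobi] macro 7: S0 reads c2=3 → after 2×micro: 3; S1 reads c1=2 → after 1×micro: 2; S2 reads c0=0 → after 1×micro: 1 ⇒ (c0=3, c1=2, c2=1)
[Jacobi] macro 8: S0 reads c2=1 → after 2×micro: 0; S1 reads c1=2 → after 1×micro: 2; S2 reads c0=3 → after 1×micro: 3 ⇒ (c0=0, c1=2, c2=3)
[Jacobi] macro 9: S0 reads c2=3 → after 2×micro: 3; S1 reads c1=2 → after 1×micro: 2; S2 reads c0=0 → after 1×micro: 1 ⇒ (c0=3, c1=2, c2=1)
[Jacobi] macro 10: S0 reads c2=1 → after 2×micro: 0; S1 reads c1=2 → after 1×micro: 2; S2 reads c0=3 → after 1×micro: 3 ⇒ (c0=0, c1=2, c2=3)
[Gauss-Seidel] macro 1: S0 reads c2=0 → after 2×micro: 0; S1 reads c1=0 → after 1×micro: 2; S2 reads c0=0 → after 1×micro: 3 ⇒ (c0=0, c1=2, c2=3)
[Gauss-Seidel] macro 2: S0 reads c2=3 → after 2×micro: 3; S1 reads c1=2 → after 1×micro: 2; S2 reads c0=3 → after 1×micro: 1 ⇒ (c0=3, c1=2, c2=1)
[Gauss-Seidel] macro 3: S0 reads c2=1 → after 2×micro: 0; S1 reads c1=2 → after 1×micro: 2; S2 reads c0=0 → after 1×micro: 3 ⇒ (c0=0, c1=2, c2=3)
[Gauss-Seidel] macro 4: S0 reads c2=3 → after 2×micro: 3; S1 reads c1=2 → after 1×micro: 2; S2 reads c0=3 → after 1×micro: 1 ⇒ (c0=3, c1=2, c2=1)
[Gauss-Seidel] macro 5: S0 reads c2=1 → after 2×micro: 0; S1 reads c1=2 → after 1×micro: 2; S2 reads c0=0 → after 1×micro: 3 ⇒ (c0=0, c1=2, c2=3)
[Gauss-Seidel] macro 6: S0 reads c2=3 → after 2×micro: 3; S1 reads c1=2 → after 1×micro: 2; S2 reads c0=3 → after 1×micro: 1 ⇒ (c0=3, c1=2, c2=1)
[Gauss-Seidel] macro 7: S0 reads c2=1 → after 2×micro: 0; S1 reads c1=2 → after 1×micro: 2; S2 reads c0=0 → after 1×micro: 3 ⇒ (c0=0, c1=2, c2=3)
[Gauss-Seidel] macro 8: S0 reads c2=3 → after 2×micro: 3; S1 reads c1=2 → after 1×micro: 2; S2 reads c0=3 → after 1×micro: 1 ⇒ (c0=3, c1=2, c2=1)
[Gauss-Seidel] macro 9: S0 reads c2=1 → after 2×micro: 0; S1 reads c1=2 → after 1×micro: 2; S2 reads c0=0 → after 1×micro: 3 ⇒ (c0=0, c1=2, c2=3)
[Gauss-Seidel] macro 10: S0 reads c2=3 → after 2×micro: 3; S1 reads c1=2 → after 1×micro: 2; S2 reads c0=3 → after 1×micro: 1 ⇒ (c0=3, c1=2, c2=1)

first divergence at macro-step: 1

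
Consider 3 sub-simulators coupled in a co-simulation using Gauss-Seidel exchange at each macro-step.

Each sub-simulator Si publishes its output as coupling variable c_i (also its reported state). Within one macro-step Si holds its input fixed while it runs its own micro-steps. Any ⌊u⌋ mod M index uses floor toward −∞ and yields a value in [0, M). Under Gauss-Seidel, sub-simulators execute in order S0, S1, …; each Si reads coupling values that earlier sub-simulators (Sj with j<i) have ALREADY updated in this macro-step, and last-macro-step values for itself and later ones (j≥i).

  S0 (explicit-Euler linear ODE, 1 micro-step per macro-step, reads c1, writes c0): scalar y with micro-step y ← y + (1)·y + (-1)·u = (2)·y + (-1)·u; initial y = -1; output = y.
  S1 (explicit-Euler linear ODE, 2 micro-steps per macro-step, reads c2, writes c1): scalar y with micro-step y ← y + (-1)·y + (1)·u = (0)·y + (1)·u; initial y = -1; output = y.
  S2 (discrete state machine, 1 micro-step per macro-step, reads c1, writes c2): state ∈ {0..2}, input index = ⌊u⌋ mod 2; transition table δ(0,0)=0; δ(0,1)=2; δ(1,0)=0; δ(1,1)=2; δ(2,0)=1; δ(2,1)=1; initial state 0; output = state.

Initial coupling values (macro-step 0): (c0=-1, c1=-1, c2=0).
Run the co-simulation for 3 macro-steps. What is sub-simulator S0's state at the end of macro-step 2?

S0 state at macro-step 2 = -2

macro 1: S0 reads c1=-1 → after 1×micro: -1; S1 reads c2=0 → after 2×micro: 0; S2 reads c1=0 → after 1×micro: 0 ⇒ (c0=-1, c1=0, c2=0)
macro 2: S0 reads c1=0 → after 1×micro: -2; S1 reads c2=0 → after 2×micro: 0; S2 reads c1=0 → after 1×micro: 0 ⇒ (c0=-2, c1=0, c2=0)
macro 3: S0 reads c1=0 → after 1×micro: -4; S1 reads c2=0 → after 2×micro: 0; S2 reads c1=0 → after 1×micro: 0 ⇒ (c0=-4, c1=0, c2=0)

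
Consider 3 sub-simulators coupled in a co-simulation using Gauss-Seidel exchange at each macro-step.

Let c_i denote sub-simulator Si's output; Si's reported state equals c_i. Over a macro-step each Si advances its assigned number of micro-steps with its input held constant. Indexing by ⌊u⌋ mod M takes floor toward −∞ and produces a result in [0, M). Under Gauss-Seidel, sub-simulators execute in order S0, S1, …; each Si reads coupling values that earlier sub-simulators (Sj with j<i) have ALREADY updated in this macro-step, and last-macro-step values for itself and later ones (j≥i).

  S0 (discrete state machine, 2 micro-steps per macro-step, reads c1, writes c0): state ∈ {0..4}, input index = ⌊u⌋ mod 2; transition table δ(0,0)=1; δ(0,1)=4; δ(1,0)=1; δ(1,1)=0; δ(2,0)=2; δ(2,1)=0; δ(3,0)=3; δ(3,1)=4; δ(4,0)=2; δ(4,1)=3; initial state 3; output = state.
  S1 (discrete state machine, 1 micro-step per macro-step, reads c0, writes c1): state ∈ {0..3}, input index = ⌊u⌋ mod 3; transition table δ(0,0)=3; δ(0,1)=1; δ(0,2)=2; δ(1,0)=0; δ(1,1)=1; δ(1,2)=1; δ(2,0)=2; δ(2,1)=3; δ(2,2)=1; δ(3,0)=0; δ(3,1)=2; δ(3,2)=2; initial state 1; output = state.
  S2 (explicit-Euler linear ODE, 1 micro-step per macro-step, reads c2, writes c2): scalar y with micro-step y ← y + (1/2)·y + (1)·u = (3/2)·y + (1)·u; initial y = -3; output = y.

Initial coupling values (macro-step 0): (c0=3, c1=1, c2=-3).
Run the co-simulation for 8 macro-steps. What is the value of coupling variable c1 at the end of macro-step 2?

c1 at macro-step 2 = 3

macro 1: S0 reads c1=1 → after 2×micro: 3; S1 reads c0=3 → after 1×micro: 0; S2 reads c2=-3 → after 1×micro: -15/2 ⇒ (c0=3, c1=0, c2=-15/2)
macro 2: S0 reads c1=0 → after 2×micro: 3; S1 reads c0=3 → after 1×micro: 3; S2 reads c2=-15/2 → after 1×micro: -75/4 ⇒ (c0=3, c1=3, c2=-75/4)
macro 3: S0 reads c1=3 → after 2×micro: 3; S1 reads c0=3 → after 1×micro: 0; S2 reads c2=-75/4 → after 1×micro: -375/8 ⇒ (c0=3, c1=0, c2=-375/8)
macro 4: S0 reads c1=0 → after 2×micro: 3; S1 reads c0=3 → after 1×micro: 3; S2 reads c2=-375/8 → after 1×micro: -1875/16 ⇒ (c0=3, c1=3, c2=-1875/16)
macro 5: S0 reads c1=3 → after 2×micro: 3; S1 reads c0=3 → after 1×micro: 0; S2 reads c2=-1875/16 → after 1×micro: -9375/32 ⇒ (c0=3, c1=0, c2=-9375/32)
macro 6: S0 reads c1=0 → after 2×micro: 3; S1 reads c0=3 → after 1×micro: 3; S2 reads c2=-9375/32 → after 1×micro: -46875/64 ⇒ (c0=3, c1=3, c2=-46875/64)
macro 7: S0 reads c1=3 → after 2×micro: 3; S1 reads c0=3 → after 1×micro: 0; S2 reads c2=-46875/64 → after 1×micro: -234375/128 ⇒ (c0=3, c1=0, c2=-234375/128)
macro 8: S0 reads c1=0 → after 2×micro: 3; S1 reads c0=3 → after 1×micro: 3; S2 reads c2=-234375/128 → after 1×micro: -1171875/256 ⇒ (c0=3, c1=3, c2=-1171875/256)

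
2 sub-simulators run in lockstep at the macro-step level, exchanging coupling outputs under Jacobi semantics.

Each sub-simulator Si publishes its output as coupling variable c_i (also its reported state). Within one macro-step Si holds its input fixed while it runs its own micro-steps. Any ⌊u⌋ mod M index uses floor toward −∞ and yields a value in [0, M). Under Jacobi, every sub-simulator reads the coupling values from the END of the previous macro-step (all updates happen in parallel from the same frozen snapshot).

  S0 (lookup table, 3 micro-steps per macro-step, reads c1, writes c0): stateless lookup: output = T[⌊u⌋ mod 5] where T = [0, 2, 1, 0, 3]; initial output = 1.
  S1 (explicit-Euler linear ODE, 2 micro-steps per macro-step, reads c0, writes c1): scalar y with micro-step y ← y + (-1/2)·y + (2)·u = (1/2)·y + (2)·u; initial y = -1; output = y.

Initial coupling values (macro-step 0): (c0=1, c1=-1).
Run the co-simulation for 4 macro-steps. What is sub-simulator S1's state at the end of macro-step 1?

macro 1: S0 reads c1=-1 → after 3×micro: 3; S1 reads c0=1 → after 2×micro: 11/4 ⇒ (c0=3, c1=11/4)
macro 2: S0 reads c1=11/4 → after 3×micro: 1; S1 reads c0=3 → after 2×micro: 155/16 ⇒ (c0=1, c1=155/16)
macro 3: S0 reads c1=155/16 → after 3×micro: 3; S1 reads c0=1 → after 2×micro: 347/64 ⇒ (c0=3, c1=347/64)
macro 4: S0 reads c1=347/64 → after 3×micro: 0; S1 reads c0=3 → after 2×micro: 2651/256 ⇒ (c0=0, c1=2651/256)

S1 state at macro-step 1 = 11/4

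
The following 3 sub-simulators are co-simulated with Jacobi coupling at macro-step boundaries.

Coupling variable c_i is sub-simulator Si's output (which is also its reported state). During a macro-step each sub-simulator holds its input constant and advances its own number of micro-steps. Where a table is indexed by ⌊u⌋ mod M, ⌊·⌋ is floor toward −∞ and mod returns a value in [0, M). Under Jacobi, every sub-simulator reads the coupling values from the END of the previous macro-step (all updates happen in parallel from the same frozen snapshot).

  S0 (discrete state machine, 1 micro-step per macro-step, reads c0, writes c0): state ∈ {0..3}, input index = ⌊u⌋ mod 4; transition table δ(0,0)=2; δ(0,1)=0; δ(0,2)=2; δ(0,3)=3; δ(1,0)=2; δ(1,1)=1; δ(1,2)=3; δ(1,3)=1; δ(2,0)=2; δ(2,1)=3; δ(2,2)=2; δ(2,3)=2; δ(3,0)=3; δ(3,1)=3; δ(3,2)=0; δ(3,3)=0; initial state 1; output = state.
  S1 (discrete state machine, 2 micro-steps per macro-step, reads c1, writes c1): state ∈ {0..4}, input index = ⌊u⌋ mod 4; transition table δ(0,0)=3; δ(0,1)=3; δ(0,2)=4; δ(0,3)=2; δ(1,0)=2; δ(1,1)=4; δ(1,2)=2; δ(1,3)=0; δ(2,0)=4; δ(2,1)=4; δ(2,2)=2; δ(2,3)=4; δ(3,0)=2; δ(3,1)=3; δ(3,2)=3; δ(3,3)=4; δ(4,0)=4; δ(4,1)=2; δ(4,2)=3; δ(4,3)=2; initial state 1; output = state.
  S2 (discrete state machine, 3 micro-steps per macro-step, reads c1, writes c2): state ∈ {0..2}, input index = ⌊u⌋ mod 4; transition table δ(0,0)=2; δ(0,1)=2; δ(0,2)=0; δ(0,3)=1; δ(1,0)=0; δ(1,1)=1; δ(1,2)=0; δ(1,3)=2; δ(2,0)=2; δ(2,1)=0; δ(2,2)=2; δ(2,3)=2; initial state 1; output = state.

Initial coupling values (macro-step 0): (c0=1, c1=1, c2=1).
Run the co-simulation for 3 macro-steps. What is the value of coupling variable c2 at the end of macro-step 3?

macro 1: S0 reads c0=1 → after 1×micro: 1; S1 reads c1=1 → after 2×micro: 2; S2 reads c1=1 → after 3×micro: 1 ⇒ (c0=1, c1=2, c2=1)
macro 2: S0 reads c0=1 → after 1×micro: 1; S1 reads c1=2 → after 2×micro: 2; S2 reads c1=2 → after 3×micro: 0 ⇒ (c0=1, c1=2, c2=0)
macro 3: S0 reads c0=1 → after 1×micro: 1; S1 reads c1=2 → after 2×micro: 2; S2 reads c1=2 → after 3×micro: 0 ⇒ (c0=1, c1=2, c2=0)

c2 at macro-step 3 = 0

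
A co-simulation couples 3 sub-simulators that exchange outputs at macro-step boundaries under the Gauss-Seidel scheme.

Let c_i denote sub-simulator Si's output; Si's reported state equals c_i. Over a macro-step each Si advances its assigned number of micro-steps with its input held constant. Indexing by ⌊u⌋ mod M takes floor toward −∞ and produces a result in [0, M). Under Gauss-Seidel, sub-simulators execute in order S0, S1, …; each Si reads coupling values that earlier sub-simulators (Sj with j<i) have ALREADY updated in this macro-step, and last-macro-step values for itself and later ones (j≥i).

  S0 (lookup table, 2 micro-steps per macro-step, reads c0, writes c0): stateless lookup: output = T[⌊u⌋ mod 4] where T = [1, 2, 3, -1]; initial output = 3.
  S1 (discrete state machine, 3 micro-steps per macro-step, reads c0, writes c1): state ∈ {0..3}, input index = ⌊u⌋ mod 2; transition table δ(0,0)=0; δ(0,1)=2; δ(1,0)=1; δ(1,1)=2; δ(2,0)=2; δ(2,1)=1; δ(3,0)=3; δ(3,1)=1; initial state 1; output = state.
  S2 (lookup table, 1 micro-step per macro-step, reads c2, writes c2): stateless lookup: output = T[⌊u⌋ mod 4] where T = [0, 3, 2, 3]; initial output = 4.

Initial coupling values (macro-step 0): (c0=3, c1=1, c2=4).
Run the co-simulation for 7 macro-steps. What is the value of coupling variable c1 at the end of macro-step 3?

c1 at macro-step 3 = 2

macro 1: S0 reads c0=3 → after 2×micro: -1; S1 reads c0=-1 → after 3×micro: 2; S2 reads c2=4 → after 1×micro: 0 ⇒ (c0=-1, c1=2, c2=0)
macro 2: S0 reads c0=-1 → after 2×micro: -1; S1 reads c0=-1 → after 3×micro: 1; S2 reads c2=0 → after 1×micro: 0 ⇒ (c0=-1, c1=1, c2=0)
macro 3: S0 reads c0=-1 → after 2×micro: -1; S1 reads c0=-1 → after 3×micro: 2; S2 reads c2=0 → after 1×micro: 0 ⇒ (c0=-1, c1=2, c2=0)
macro 4: S0 reads c0=-1 → after 2×micro: -1; S1 reads c0=-1 → after 3×micro: 1; S2 reads c2=0 → after 1×micro: 0 ⇒ (c0=-1, c1=1, c2=0)
macro 5: S0 reads c0=-1 → after 2×micro: -1; S1 reads c0=-1 → after 3×micro: 2; S2 reads c2=0 → after 1×micro: 0 ⇒ (c0=-1, c1=2, c2=0)
macro 6: S0 reads c0=-1 → after 2×micro: -1; S1 reads c0=-1 → after 3×micro: 1; S2 reads c2=0 → after 1×micro: 0 ⇒ (c0=-1, c1=1, c2=0)
macro 7: S0 reads c0=-1 → after 2×micro: -1; S1 reads c0=-1 → after 3×micro: 2; S2 reads c2=0 → after 1×micro: 0 ⇒ (c0=-1, c1=2, c2=0)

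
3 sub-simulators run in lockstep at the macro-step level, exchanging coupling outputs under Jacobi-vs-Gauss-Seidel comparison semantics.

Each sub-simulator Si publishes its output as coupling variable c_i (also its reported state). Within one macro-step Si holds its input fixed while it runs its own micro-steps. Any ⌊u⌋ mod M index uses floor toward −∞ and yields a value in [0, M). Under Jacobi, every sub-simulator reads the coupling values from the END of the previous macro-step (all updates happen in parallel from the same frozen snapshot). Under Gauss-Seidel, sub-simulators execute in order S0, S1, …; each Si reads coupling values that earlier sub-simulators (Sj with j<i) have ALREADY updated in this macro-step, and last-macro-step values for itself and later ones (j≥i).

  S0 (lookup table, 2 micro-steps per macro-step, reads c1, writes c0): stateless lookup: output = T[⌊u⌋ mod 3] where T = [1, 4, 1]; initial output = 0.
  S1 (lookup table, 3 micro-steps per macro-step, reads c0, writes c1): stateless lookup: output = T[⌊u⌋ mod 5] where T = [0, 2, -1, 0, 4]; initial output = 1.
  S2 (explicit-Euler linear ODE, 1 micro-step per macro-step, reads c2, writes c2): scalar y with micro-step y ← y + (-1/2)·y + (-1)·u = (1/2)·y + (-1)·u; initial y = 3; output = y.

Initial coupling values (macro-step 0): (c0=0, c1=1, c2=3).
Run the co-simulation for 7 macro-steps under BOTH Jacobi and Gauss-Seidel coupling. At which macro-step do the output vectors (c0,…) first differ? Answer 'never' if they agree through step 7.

[Jacobi] macro 1: S0 reads c1=1 → after 2×micro: 4; S1 reads c0=0 → after 3×micro: 0; S2 reads c2=3 → after 1×micro: -3/2 ⇒ (c0=4, c1=0, c2=-3/2)
[Jacobi] macro 2: S0 reads c1=0 → after 2×micro: 1; S1 reads c0=4 → after 3×micro: 4; S2 reads c2=-3/2 → after 1×micro: 3/4 ⇒ (c0=1, c1=4, c2=3/4)
[Jacobi] macro 3: S0 reads c1=4 → after 2×micro: 4; S1 reads c0=1 → after 3×micro: 2; S2 reads c2=3/4 → after 1×micro: -3/8 ⇒ (c0=4, c1=2, c2=-3/8)
[Jacobi] macro 4: S0 reads c1=2 → after 2×micro: 1; S1 reads c0=4 → after 3×micro: 4; S2 reads c2=-3/8 → after 1×micro: 3/16 ⇒ (c0=1, c1=4, c2=3/16)
[Jacobi] macro 5: S0 reads c1=4 → after 2×micro: 4; S1 reads c0=1 → after 3×micro: 2; S2 reads c2=3/16 → after 1×micro: -3/32 ⇒ (c0=4, c1=2, c2=-3/32)
[Jacobi] macro 6: S0 reads c1=2 → after 2×micro: 1; S1 reads c0=4 → after 3×micro: 4; S2 reads c2=-3/32 → after 1×micro: 3/64 ⇒ (c0=1, c1=4, c2=3/64)
[Jacobi] macro 7: S0 reads c1=4 → after 2×micro: 4; S1 reads c0=1 → after 3×micro: 2; S2 reads c2=3/64 → after 1×micro: -3/128 ⇒ (c0=4, c1=2, c2=-3/128)
[Gauss-Seidel] macro 1: S0 reads c1=1 → after 2×micro: 4; S1 reads c0=4 → after 3×micro: 4; S2 reads c2=3 → after 1×micro: -3/2 ⇒ (c0=4, c1=4, c2=-3/2)
[Gauss-Seidel] macro 2: S0 reads c1=4 → after 2×micro: 4; S1 reads c0=4 → after 3×micro: 4; S2 reads c2=-3/2 → after 1×micro: 3/4 ⇒ (c0=4, c1=4, c2=3/4)
[Gauss-Seidel] macro 3: S0 reads c1=4 → after 2×micro: 4; S1 reads c0=4 → after 3×micro: 4; S2 reads c2=3/4 → after 1×micro: -3/8 ⇒ (c0=4, c1=4, c2=-3/8)
[Gauss-Seidel] macro 4: S0 reads c1=4 → after 2×micro: 4; S1 reads c0=4 → after 3×micro: 4; S2 reads c2=-3/8 → after 1×micro: 3/16 ⇒ (c0=4, c1=4, c2=3/16)
[Gauss-Seidel] macro 5: S0 reads c1=4 → after 2×micro: 4; S1 reads c0=4 → after 3×micro: 4; S2 reads c2=3/16 → after 1×micro: -3/32 ⇒ (c0=4, c1=4, c2=-3/32)
[Gauss-Seidel] macro 6: S0 reads c1=4 → after 2×micro: 4; S1 reads c0=4 → after 3×micro: 4; S2 reads c2=-3/32 → after 1×micro: 3/64 ⇒ (c0=4, c1=4, c2=3/64)
[Gauss-Seidel] macro 7: S0 reads c1=4 → after 2×micro: 4; S1 reads c0=4 → after 3×micro: 4; S2 reads c2=3/64 → after 1×micro: -3/128 ⇒ (c0=4, c1=4, c2=-3/128)

first divergence at macro-step: 1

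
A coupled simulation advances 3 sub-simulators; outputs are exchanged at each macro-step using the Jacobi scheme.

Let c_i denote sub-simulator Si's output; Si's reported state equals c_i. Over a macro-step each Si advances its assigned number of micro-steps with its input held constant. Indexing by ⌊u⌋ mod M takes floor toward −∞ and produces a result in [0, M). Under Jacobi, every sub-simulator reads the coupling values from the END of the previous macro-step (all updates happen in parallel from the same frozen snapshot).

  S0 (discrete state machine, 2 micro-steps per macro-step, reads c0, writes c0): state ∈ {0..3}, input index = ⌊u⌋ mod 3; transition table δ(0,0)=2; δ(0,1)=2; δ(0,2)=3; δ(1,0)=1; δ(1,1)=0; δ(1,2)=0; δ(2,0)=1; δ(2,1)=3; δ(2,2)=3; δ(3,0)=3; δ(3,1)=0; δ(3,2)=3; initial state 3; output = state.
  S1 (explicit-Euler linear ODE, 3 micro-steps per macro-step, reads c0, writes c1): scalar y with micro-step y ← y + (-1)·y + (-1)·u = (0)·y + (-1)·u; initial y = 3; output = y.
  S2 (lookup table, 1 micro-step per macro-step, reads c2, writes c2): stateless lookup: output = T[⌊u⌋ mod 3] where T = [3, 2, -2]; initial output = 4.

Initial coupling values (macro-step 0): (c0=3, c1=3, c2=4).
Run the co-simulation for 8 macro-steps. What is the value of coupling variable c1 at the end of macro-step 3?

macro 1: S0 reads c0=3 → after 2×micro: 3; S1 reads c0=3 → after 3×micro: -3; S2 reads c2=4 → after 1×micro: 2 ⇒ (c0=3, c1=-3, c2=2)
macro 2: S0 reads c0=3 → after 2×micro: 3; S1 reads c0=3 → after 3×micro: -3; S2 reads c2=2 → after 1×micro: -2 ⇒ (c0=3, c1=-3, c2=-2)
macro 3: S0 reads c0=3 → after 2×micro: 3; S1 reads c0=3 → after 3×micro: -3; S2 reads c2=-2 → after 1×micro: 2 ⇒ (c0=3, c1=-3, c2=2)
macro 4: S0 reads c0=3 → after 2×micro: 3; S1 reads c0=3 → after 3×micro: -3; S2 reads c2=2 → after 1×micro: -2 ⇒ (c0=3, c1=-3, c2=-2)
macro 5: S0 reads c0=3 → after 2×micro: 3; S1 reads c0=3 → after 3×micro: -3; S2 reads c2=-2 → after 1×micro: 2 ⇒ (c0=3, c1=-3, c2=2)
macro 6: S0 reads c0=3 → after 2×micro: 3; S1 reads c0=3 → after 3×micro: -3; S2 reads c2=2 → after 1×micro: -2 ⇒ (c0=3, c1=-3, c2=-2)
macro 7: S0 reads c0=3 → after 2×micro: 3; S1 reads c0=3 → after 3×micro: -3; S2 reads c2=-2 → after 1×micro: 2 ⇒ (c0=3, c1=-3, c2=2)
macro 8: S0 reads c0=3 → after 2×micro: 3; S1 reads c0=3 → after 3×micro: -3; S2 reads c2=2 → after 1×micro: -2 ⇒ (c0=3, c1=-3, c2=-2)

c1 at macro-step 3 = -3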